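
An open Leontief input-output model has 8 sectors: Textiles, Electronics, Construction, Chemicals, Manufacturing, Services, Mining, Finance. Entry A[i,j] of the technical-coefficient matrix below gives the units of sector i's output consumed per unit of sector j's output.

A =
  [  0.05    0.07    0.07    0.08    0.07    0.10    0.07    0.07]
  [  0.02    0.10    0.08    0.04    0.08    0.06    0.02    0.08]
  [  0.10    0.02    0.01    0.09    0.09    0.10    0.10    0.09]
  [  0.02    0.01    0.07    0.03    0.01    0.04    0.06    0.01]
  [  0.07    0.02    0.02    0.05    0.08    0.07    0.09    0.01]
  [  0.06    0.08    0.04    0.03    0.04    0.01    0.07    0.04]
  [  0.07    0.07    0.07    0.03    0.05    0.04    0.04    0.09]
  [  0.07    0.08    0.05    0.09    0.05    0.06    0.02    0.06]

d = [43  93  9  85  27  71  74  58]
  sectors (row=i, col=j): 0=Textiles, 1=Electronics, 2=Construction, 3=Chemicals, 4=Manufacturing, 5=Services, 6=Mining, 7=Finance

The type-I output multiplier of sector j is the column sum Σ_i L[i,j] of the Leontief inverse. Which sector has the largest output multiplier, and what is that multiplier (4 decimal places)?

Services (1.8731)

Form M = I − A:
  [  0.95   -0.07   -0.07   -0.08   -0.07   -0.10   -0.07   -0.07]
  [ -0.02    0.90   -0.08   -0.04   -0.08   -0.06   -0.02   -0.08]
  [ -0.10   -0.02    0.99   -0.09   -0.09   -0.10   -0.10   -0.09]
  [ -0.02   -0.01   -0.07    0.97   -0.01   -0.04   -0.06   -0.01]
  [ -0.07   -0.02   -0.02   -0.05    0.92   -0.07   -0.09   -0.01]
  [ -0.06   -0.08   -0.04   -0.03   -0.04    0.99   -0.07   -0.04]
  [ -0.07   -0.07   -0.07   -0.03   -0.05   -0.04    0.96   -0.09]
  [ -0.07   -0.08   -0.05   -0.09   -0.05   -0.06   -0.02    0.94]
Leontief inverse L = M⁻¹:
  [  1.1100    0.1293    0.1234    0.1359    0.1303    0.1602    0.1315    0.1277]
  [  0.0708    1.1504    0.1231    0.0893    0.1342    0.1131    0.0710    0.1290]
  [  0.1610    0.0811    1.0668    0.1469    0.1491    0.1609    0.1625    0.1466]
  [  0.0491    0.0348    0.0926    1.0553    0.0372    0.0676    0.0891    0.0385]
  [  0.1127    0.0609    0.0584    0.0874    1.1224    0.1124    0.1355    0.0498]
  [  0.0988    0.1213    0.0776    0.0681    0.0825    1.0532    0.1083    0.0819]
  [  0.1203    0.1206    0.1139    0.0804    0.1026    0.0940    1.0892    0.1404]
  [  0.1168    0.1287    0.0958    0.1373    0.0998    0.1118    0.0703    1.1067]
Total output x = L · d:
  x_0 = 1.1100·43 + 0.1293·93 + 0.1234·9 + 0.1359·85 + 0.1303·27 + 0.1602·71 + 0.1315·74 + 0.1277·58 = 104.4541
  x_1 = 0.0708·43 + 1.1504·93 + 0.1231·9 + 0.0893·85 + 0.1342·27 + 0.1131·71 + 0.0710·74 + 0.1290·58 = 143.1172
  x_2 = 0.1610·43 + 0.0811·93 + 1.0668·9 + 0.1469·85 + 0.1491·27 + 0.1609·71 + 0.1625·74 + 0.1466·58 = 72.5316
  x_3 = 0.0491·43 + 0.0348·93 + 0.0926·9 + 1.0553·85 + 0.0372·27 + 0.0676·71 + 0.0891·74 + 0.0385·58 = 110.5229
  x_4 = 0.1127·43 + 0.0609·93 + 0.0584·9 + 0.0874·85 + 1.1224·27 + 0.1124·71 + 0.1355·74 + 0.0498·58 = 69.6639
  x_5 = 0.0988·43 + 0.1213·93 + 0.0776·9 + 0.0681·85 + 0.0825·27 + 1.0532·71 + 0.1083·74 + 0.0819·58 = 111.7903
  x_6 = 0.1203·43 + 0.1206·93 + 0.1139·9 + 0.0804·85 + 0.1026·27 + 0.0940·71 + 1.0892·74 + 0.1404·58 = 122.4343
  x_7 = 0.1168·43 + 0.1287·93 + 0.0958·9 + 0.1373·85 + 0.0998·27 + 0.1118·71 + 0.0703·74 + 1.1067·58 = 109.5469
Output multipliers (column sums of L):
  Textiles: 1.8396
  Electronics: 1.8272
  Construction: 1.7517
  Chemicals: 1.8006
  Manufacturing: 1.8581
  Services: 1.8731
  Mining: 1.8576
  Finance: 1.8205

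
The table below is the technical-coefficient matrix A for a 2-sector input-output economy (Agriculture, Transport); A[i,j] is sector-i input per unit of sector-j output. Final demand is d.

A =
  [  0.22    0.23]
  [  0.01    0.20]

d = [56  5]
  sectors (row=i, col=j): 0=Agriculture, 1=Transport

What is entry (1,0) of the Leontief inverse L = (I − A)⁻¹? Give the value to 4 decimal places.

L[1,0] = 0.0161

Form M = I − A:
  [  0.78   -0.23]
  [ -0.01    0.80]
Leontief inverse L = M⁻¹:
  [  1.2868    0.3700]
  [  0.0161    1.2546]
Total output x = L · d:
  x_0 = 1.2868·56 + 0.3700·5 = 73.9102
  x_1 = 0.0161·56 + 1.2546·5 = 7.1739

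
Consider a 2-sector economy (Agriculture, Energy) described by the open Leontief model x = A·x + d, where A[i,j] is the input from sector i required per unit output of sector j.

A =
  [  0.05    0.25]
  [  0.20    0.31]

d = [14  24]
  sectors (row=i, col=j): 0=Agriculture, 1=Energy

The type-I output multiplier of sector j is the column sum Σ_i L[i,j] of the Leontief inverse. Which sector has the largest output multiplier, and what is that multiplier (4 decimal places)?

Energy (1.9818)

Form M = I − A:
  [  0.95   -0.25]
  [ -0.20    0.69]
Leontief inverse L = M⁻¹:
  [  1.1396    0.4129]
  [  0.3303    1.5690]
Total output x = L · d:
  x_0 = 1.1396·14 + 0.4129·24 = 25.8629
  x_1 = 0.3303·14 + 1.5690·24 = 42.2791
Output multipliers (column sums of L):
  Agriculture: 1.4699
  Energy: 1.9818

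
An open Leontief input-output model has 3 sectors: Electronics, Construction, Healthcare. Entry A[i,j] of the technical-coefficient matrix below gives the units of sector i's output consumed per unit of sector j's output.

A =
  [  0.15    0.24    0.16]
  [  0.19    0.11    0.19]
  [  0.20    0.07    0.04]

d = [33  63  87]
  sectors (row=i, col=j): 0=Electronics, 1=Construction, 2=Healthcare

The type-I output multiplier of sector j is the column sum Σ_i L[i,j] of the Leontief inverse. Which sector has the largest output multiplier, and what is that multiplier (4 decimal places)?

Form M = I − A:
  [  0.85   -0.24   -0.16]
  [ -0.19    0.89   -0.19]
  [ -0.20   -0.07    0.96]
Leontief inverse L = M⁻¹:
  [  1.3321    0.3826    0.2977]
  [  0.3490    1.2416    0.3039]
  [  0.3030    0.1702    1.1259]
Total output x = L · d:
  x_0 = 1.3321·33 + 0.3826·63 + 0.2977·87 = 93.9661
  x_1 = 0.3490·33 + 1.2416·63 + 0.3039·87 = 116.1813
  x_2 = 0.3030·33 + 0.1702·63 + 1.1259·87 = 118.6728
Output multipliers (column sums of L):
  Electronics: 1.9841
  Construction: 1.7945
  Healthcare: 1.7275

Electronics (1.9841)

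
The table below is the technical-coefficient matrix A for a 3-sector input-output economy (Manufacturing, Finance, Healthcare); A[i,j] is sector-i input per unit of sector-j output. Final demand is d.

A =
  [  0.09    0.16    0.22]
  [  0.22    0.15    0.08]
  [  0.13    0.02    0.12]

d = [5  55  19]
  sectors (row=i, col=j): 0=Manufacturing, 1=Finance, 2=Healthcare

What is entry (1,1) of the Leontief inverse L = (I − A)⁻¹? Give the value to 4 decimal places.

L[1,1] = 1.2429

Form M = I − A:
  [  0.91   -0.16   -0.22]
  [ -0.22    0.85   -0.08]
  [ -0.13   -0.02    0.88]
Leontief inverse L = M⁻¹:
  [  1.2013    0.2337    0.3216]
  [  0.3283    1.2429    0.1951]
  [  0.1849    0.0628    1.1883]
Total output x = L · d:
  x_0 = 1.2013·5 + 0.2337·55 + 0.3216·19 = 24.9703
  x_1 = 0.3283·5 + 1.2429·55 + 0.1951·19 = 73.7057
  x_2 = 0.1849·5 + 0.0628·55 + 1.1883·19 = 26.9548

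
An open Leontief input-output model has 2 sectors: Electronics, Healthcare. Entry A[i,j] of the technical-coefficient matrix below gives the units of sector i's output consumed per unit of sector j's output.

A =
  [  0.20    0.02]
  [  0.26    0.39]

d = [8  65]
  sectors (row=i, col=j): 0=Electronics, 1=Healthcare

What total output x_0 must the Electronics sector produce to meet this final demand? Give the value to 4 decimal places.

12.8003

Form M = I − A:
  [  0.80   -0.02]
  [ -0.26    0.61]
Leontief inverse L = M⁻¹:
  [  1.2635    0.0414]
  [  0.5385    1.6570]
Total output x = L · d:
  x_0 = 1.2635·8 + 0.0414·65 = 12.8003
  x_1 = 0.5385·8 + 1.6570·65 = 112.0133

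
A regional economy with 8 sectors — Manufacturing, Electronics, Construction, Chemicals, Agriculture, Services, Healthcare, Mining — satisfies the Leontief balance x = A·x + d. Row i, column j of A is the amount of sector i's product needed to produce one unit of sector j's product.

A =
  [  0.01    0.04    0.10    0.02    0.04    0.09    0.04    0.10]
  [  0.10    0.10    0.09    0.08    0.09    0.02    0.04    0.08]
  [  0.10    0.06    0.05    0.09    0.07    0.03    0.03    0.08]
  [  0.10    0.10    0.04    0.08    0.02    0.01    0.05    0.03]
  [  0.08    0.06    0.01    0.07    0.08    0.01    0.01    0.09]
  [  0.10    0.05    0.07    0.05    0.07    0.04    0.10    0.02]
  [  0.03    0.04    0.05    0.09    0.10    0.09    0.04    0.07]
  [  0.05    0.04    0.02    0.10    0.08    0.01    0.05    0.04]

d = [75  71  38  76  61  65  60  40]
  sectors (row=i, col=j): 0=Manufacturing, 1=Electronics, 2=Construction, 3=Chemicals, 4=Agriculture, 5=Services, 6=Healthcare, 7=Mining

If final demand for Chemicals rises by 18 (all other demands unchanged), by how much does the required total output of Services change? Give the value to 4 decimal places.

2.0991

Form M = I − A:
  [  0.99   -0.04   -0.10   -0.02   -0.04   -0.09   -0.04   -0.10]
  [ -0.10    0.90   -0.09   -0.08   -0.09   -0.02   -0.04   -0.08]
  [ -0.10   -0.06    0.95   -0.09   -0.07   -0.03   -0.03   -0.08]
  [ -0.10   -0.10   -0.04    0.92   -0.02   -0.01   -0.05   -0.03]
  [ -0.08   -0.06   -0.01   -0.07    0.92   -0.01   -0.01   -0.09]
  [ -0.10   -0.05   -0.07   -0.05   -0.07    0.96   -0.10   -0.02]
  [ -0.03   -0.04   -0.05   -0.09   -0.10   -0.09    0.96   -0.07]
  [ -0.05   -0.04   -0.02   -0.10   -0.08   -0.01   -0.05    0.96]
Leontief inverse L = M⁻¹:
  [  1.0717    0.0896    0.1418    0.0829    0.0985    0.1176    0.0783    0.1509]
  [  0.1798    1.1722    0.1507    0.1618    0.1649    0.0590    0.0855    0.1569]
  [  0.1655    0.1199    1.1008    0.1575    0.1309    0.0635    0.0699    0.1426]
  [  0.1566    0.1542    0.0891    1.1380    0.0733    0.0421    0.0846    0.0861]
  [  0.1314    0.1081    0.0488    0.1240    1.1289    0.0344    0.0406    0.1401]
  [  0.1634    0.1073    0.1224    0.1166    0.1341    1.0796    0.1395    0.0850]
  [  0.1006    0.1000    0.0971    0.1592    0.1630    0.1207    1.0823    0.1286]
  [  0.1010    0.0874    0.0563    0.1527    0.1263    0.0347    0.0791    1.0873]
Total output x = L · d:
  x_0 = 1.0717·75 + 0.0896·71 + 0.1418·38 + 0.0829·76 + 0.0985·61 + 0.1176·65 + 0.0783·60 + 0.1509·40 = 122.8069
  x_1 = 0.1798·75 + 1.1722·71 + 0.1507·38 + 0.1618·76 + 0.1649·61 + 0.0590·65 + 0.0855·60 + 0.1569·40 = 140.0287
  x_2 = 0.1655·75 + 0.1199·71 + 1.1008·38 + 0.1575·76 + 0.1309·61 + 0.0635·65 + 0.0699·60 + 0.1426·40 = 96.7343
  x_3 = 0.1566·75 + 0.1542·71 + 0.0891·38 + 1.1380·76 + 0.0733·61 + 0.0421·65 + 0.0846·60 + 0.0861·40 = 128.2980
  x_4 = 0.1314·75 + 0.1081·71 + 0.0488·38 + 0.1240·76 + 1.1289·61 + 0.0344·65 + 0.0406·60 + 0.1401·40 = 107.9430
  x_5 = 0.1634·75 + 0.1073·71 + 0.1224·38 + 0.1166·76 + 0.1341·61 + 1.0796·65 + 0.1395·60 + 0.0850·40 = 123.5105
  x_6 = 0.1006·75 + 0.1000·71 + 0.0971·38 + 0.1592·76 + 0.1630·61 + 0.1207·65 + 1.0823·60 + 0.1286·40 = 118.3121
  x_7 = 0.1010·75 + 0.0874·71 + 0.0563·38 + 0.1527·76 + 0.1263·61 + 0.0347·65 + 0.0791·60 + 1.0873·40 = 85.7210
Δx_5 = L[5,3] · Δd_3 = 0.1166 · 18 = 2.0991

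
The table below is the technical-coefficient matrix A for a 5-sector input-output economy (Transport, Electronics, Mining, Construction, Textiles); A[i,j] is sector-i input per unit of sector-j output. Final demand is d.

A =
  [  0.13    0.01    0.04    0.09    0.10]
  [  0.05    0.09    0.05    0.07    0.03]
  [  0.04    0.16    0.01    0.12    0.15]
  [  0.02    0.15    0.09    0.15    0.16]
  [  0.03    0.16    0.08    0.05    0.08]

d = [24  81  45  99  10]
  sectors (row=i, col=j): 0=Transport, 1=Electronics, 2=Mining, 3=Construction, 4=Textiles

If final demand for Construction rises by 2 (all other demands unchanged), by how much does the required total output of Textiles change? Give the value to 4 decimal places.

0.2194

Form M = I − A:
  [  0.87   -0.01   -0.04   -0.09   -0.10]
  [ -0.05    0.91   -0.05   -0.07   -0.03]
  [ -0.04   -0.16    0.99   -0.12   -0.15]
  [ -0.02   -0.15   -0.09    0.85   -0.16]
  [ -0.03   -0.16   -0.08   -0.05    0.92]
Leontief inverse L = M⁻¹:
  [  1.1670    0.0812    0.0786    0.1513    0.1686]
  [  0.0749    1.1468    0.0780    0.1180    0.0788]
  [  0.0758    0.2585    1.0617    0.1923    0.2232]
  [  0.0602    0.2767    0.1500    1.2419    0.2560]
  [  0.0609    0.2396    0.1166    0.1097    1.1395]
Total output x = L · d:
  x_0 = 1.1670·24 + 0.0812·81 + 0.0786·45 + 0.1513·99 + 0.1686·10 = 54.7889
  x_1 = 0.0749·24 + 1.1468·81 + 0.0780·45 + 0.1180·99 + 0.0788·10 = 110.6692
  x_2 = 0.0758·24 + 0.2585·81 + 1.0617·45 + 0.1923·99 + 0.2232·10 = 91.8061
  x_3 = 0.0602·24 + 0.2767·81 + 0.1500·45 + 1.2419·99 + 0.2560·10 = 156.1153
  x_4 = 0.0609·24 + 0.2396·81 + 0.1166·45 + 0.1097·99 + 1.1395·10 = 48.3706
Δx_4 = L[4,3] · Δd_3 = 0.1097 · 2 = 0.2194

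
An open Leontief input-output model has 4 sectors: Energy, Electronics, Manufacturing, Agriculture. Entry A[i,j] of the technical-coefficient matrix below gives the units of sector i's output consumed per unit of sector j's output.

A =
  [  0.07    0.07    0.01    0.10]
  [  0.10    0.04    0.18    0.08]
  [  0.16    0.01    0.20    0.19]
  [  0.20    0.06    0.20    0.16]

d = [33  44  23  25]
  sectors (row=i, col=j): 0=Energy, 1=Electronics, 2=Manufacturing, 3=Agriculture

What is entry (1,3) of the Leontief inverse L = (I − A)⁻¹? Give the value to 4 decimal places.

Form M = I − A:
  [  0.93   -0.07   -0.01   -0.10]
  [ -0.10    0.96   -0.18   -0.08]
  [ -0.16   -0.01    0.80   -0.19]
  [ -0.20   -0.06   -0.20    0.84]
Leontief inverse L = M⁻¹:
  [  1.1329    0.0934    0.0754    0.1608]
  [  0.2069    1.0718    0.2919    0.1927]
  [  0.3145    0.0589    1.3545    0.3494]
  [  0.3594    0.1128    0.3613    1.3257]
Total output x = L · d:
  x_0 = 1.1329·33 + 0.0934·44 + 0.0754·23 + 0.1608·25 = 47.2506
  x_1 = 0.2069·33 + 1.0718·44 + 0.2919·23 + 0.1927·25 = 65.5231
  x_2 = 0.3145·33 + 0.0589·44 + 1.3545·23 + 0.3494·25 = 52.8602
  x_3 = 0.3594·33 + 0.1128·44 + 0.3613·23 + 1.3257·25 = 58.2780

L[1,3] = 0.1927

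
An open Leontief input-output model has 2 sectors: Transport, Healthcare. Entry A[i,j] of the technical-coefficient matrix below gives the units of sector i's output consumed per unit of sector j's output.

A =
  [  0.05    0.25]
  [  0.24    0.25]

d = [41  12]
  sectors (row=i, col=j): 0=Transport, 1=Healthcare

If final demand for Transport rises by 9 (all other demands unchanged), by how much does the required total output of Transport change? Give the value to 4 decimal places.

Form M = I − A:
  [  0.95   -0.25]
  [ -0.24    0.75]
Leontief inverse L = M⁻¹:
  [  1.1494    0.3831]
  [  0.3678    1.4559]
Total output x = L · d:
  x_0 = 1.1494·41 + 0.3831·12 = 51.7241
  x_1 = 0.3678·41 + 1.4559·12 = 32.5517
Δx_0 = L[0,0] · Δd_0 = 1.1494 · 9 = 10.3448

10.3448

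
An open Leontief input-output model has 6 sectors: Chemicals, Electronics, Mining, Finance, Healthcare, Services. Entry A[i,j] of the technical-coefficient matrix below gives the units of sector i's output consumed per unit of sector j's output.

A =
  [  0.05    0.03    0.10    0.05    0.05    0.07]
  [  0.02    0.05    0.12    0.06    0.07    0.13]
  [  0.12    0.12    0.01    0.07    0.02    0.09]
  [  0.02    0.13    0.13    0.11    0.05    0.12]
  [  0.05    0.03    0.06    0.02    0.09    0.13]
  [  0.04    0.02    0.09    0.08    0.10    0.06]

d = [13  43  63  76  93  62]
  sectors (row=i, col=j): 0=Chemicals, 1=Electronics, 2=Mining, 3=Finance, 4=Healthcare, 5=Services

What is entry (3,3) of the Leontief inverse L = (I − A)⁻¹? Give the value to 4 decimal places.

Form M = I − A:
  [  0.95   -0.03   -0.10   -0.05   -0.05   -0.07]
  [ -0.02    0.95   -0.12   -0.06   -0.07   -0.13]
  [ -0.12   -0.12    0.99   -0.07   -0.02   -0.09]
  [ -0.02   -0.13   -0.13    0.89   -0.05   -0.12]
  [ -0.05   -0.03   -0.06   -0.02    0.91   -0.13]
  [ -0.04   -0.02   -0.09   -0.08   -0.10    0.94]
Leontief inverse L = M⁻¹:
  [  1.0846    0.0707    0.1470    0.0908    0.0873    0.1283]
  [  0.0634    1.1011    0.1807    0.1132    0.1210    0.2055]
  [  0.1529    0.1634    1.0802    0.1207    0.0692    0.1624]
  [  0.0711    0.1988    0.2130    1.1800    0.1128    0.2194]
  [  0.0844    0.0647    0.1104    0.0604    1.1352    0.1905]
  [  0.0772    0.0659    0.1434    0.1247    0.1433    1.1282]
Total output x = L · d:
  x_0 = 1.0846·13 + 0.0707·43 + 0.1470·63 + 0.0908·76 + 0.0873·93 + 0.1283·62 = 49.3747
  x_1 = 0.0634·13 + 1.1011·43 + 0.1807·63 + 0.1132·76 + 0.1210·93 + 0.2055·62 = 92.1513
  x_2 = 0.1529·13 + 0.1634·43 + 1.0802·63 + 0.1207·76 + 0.0692·93 + 0.1624·62 = 102.7394
  x_3 = 0.0711·13 + 0.1988·43 + 0.2130·63 + 1.1800·76 + 0.1128·93 + 0.2194·62 = 136.6719
  x_4 = 0.0844·13 + 0.0647·43 + 0.1104·63 + 0.0604·76 + 1.1352·93 + 0.1905·62 = 132.8146
  x_5 = 0.0772·13 + 0.0659·43 + 0.1434·63 + 0.1247·76 + 0.1433·93 + 1.1282·62 = 105.6168

L[3,3] = 1.1800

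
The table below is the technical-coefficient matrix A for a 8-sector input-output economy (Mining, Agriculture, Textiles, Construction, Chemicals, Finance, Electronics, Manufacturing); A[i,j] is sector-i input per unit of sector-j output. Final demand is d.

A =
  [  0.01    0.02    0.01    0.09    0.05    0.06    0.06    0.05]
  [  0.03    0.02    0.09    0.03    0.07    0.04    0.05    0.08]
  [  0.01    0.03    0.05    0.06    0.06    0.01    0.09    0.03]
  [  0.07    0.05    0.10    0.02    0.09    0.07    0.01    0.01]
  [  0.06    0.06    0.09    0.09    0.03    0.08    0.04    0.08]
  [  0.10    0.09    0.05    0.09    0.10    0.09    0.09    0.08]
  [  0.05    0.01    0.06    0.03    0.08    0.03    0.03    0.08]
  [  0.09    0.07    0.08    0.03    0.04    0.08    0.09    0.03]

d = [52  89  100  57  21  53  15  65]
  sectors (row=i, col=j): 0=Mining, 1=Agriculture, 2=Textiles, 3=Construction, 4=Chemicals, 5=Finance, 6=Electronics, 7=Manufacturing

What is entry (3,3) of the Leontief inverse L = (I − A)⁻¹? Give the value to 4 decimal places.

Form M = I − A:
  [  0.99   -0.02   -0.01   -0.09   -0.05   -0.06   -0.06   -0.05]
  [ -0.03    0.98   -0.09   -0.03   -0.07   -0.04   -0.05   -0.08]
  [ -0.01   -0.03    0.95   -0.06   -0.06   -0.01   -0.09   -0.03]
  [ -0.07   -0.05   -0.10    0.98   -0.09   -0.07   -0.01   -0.01]
  [ -0.06   -0.06   -0.09   -0.09    0.97   -0.08   -0.04   -0.08]
  [ -0.10   -0.09   -0.05   -0.09   -0.10    0.91   -0.09   -0.08]
  [ -0.05   -0.01   -0.06   -0.03   -0.08   -0.03    0.97   -0.08]
  [ -0.09   -0.07   -0.08   -0.03   -0.04   -0.08   -0.09    0.97]
Leontief inverse L = M⁻¹:
  [  1.0495    0.0516    0.0566    0.1249    0.0947    0.1007    0.0953    0.0854]
  [  0.0695    1.0539    0.1396    0.0720    0.1162    0.0819    0.0958    0.1198]
  [  0.0413    0.0546    1.0924    0.0910    0.0991    0.0424    0.1215    0.0630]
  [  0.1072    0.0846    0.1488    1.0685    0.1386    0.1134    0.0570    0.0536]
  [  0.1116    0.1040    0.1540    0.1428    1.0944    0.1355    0.0978    0.1301]
  [  0.1678    0.1463    0.1341    0.1614    0.1821    1.1649    0.1616    0.1510]
  [  0.0863    0.0415    0.1047    0.0695    0.1207    0.0701    1.0711    0.1159]
  [  0.1356    0.1082    0.1371    0.0830    0.1010    0.1304    0.1443    1.0829]
Total output x = L · d:
  x_0 = 1.0495·52 + 0.0516·89 + 0.0566·100 + 0.1249·57 + 0.0947·21 + 0.1007·53 + 0.0953·15 + 0.0854·65 = 86.2486
  x_1 = 0.0695·52 + 1.0539·89 + 0.1396·100 + 0.0720·57 + 0.1162·21 + 0.0819·53 + 0.0958·15 + 0.1198·65 = 131.4866
  x_2 = 0.0413·52 + 0.0546·89 + 1.0924·100 + 0.0910·57 + 0.0991·21 + 0.0424·53 + 0.1215·15 + 0.0630·65 = 131.6852
  x_3 = 0.1072·52 + 0.0846·89 + 0.1488·100 + 1.0685·57 + 0.1386·21 + 0.1134·53 + 0.0570·15 + 0.0536·65 = 102.1467
  x_4 = 0.1116·52 + 0.1040·89 + 0.1540·100 + 0.1428·57 + 1.0944·21 + 0.1355·53 + 0.0978·15 + 0.1301·65 = 78.6769
  x_5 = 0.1678·52 + 0.1463·89 + 0.1341·100 + 0.1614·57 + 0.1821·21 + 1.1649·53 + 0.1616·15 + 0.1510·65 = 122.1561
  x_6 = 0.0863·52 + 0.0415·89 + 0.1047·100 + 0.0695·57 + 0.1207·21 + 0.0701·53 + 1.0711·15 + 0.1159·65 = 52.4622
  x_7 = 0.1356·52 + 0.1082·89 + 0.1371·100 + 0.0830·57 + 0.1010·21 + 0.1304·53 + 0.1443·15 + 1.0829·65 = 116.7081

L[3,3] = 1.0685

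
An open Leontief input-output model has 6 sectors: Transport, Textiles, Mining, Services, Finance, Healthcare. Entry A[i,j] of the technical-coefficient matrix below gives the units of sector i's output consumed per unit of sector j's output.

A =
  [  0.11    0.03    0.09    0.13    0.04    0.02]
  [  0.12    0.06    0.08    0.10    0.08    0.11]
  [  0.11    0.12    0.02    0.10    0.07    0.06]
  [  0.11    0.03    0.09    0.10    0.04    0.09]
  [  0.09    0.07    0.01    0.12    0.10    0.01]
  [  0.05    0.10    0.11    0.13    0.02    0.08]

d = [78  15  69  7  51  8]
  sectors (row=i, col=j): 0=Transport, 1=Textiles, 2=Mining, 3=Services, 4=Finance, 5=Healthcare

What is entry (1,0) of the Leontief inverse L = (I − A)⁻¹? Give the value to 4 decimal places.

L[1,0] = 0.2208

Form M = I − A:
  [  0.89   -0.03   -0.09   -0.13   -0.04   -0.02]
  [ -0.12    0.94   -0.08   -0.10   -0.08   -0.11]
  [ -0.11   -0.12    0.98   -0.10   -0.07   -0.06]
  [ -0.11   -0.03   -0.09    0.90   -0.04   -0.09]
  [ -0.09   -0.07   -0.01   -0.12    0.90   -0.01]
  [ -0.05   -0.10   -0.11   -0.13   -0.02    0.92]
Leontief inverse L = M⁻¹:
  [  1.1905    0.0765    0.1438    0.2170    0.0820    0.0665]
  [  0.2208    1.1257    0.1528    0.2168    0.1352    0.1720]
  [  0.2012    0.1729    1.0859    0.2019    0.1203    0.1169]
  [  0.1948    0.0852    0.1516    1.1974    0.0844    0.1424]
  [  0.1660    0.1103    0.0605    0.2030    1.1432    0.0530]
  [  0.1439    0.1616    0.1770    0.2331    0.0703    1.1445]
Total output x = L · d:
  x_0 = 1.1905·78 + 0.0765·15 + 0.1438·69 + 0.2170·7 + 0.0820·51 + 0.0665·8 = 110.1646
  x_1 = 0.2208·78 + 1.1257·15 + 0.1528·69 + 0.2168·7 + 0.1352·51 + 0.1720·8 = 54.4380
  x_2 = 0.2012·78 + 0.1729·15 + 1.0859·69 + 0.2019·7 + 0.1203·51 + 0.1169·8 = 101.6996
  x_3 = 0.1948·78 + 0.0852·15 + 0.1516·69 + 1.1974·7 + 0.0844·51 + 0.1424·8 = 40.7583
  x_4 = 0.1660·78 + 0.1103·15 + 0.0605·69 + 0.2030·7 + 1.1432·51 + 0.0530·8 = 78.9287
  x_5 = 0.1439·78 + 0.1616·15 + 0.1770·69 + 0.2331·7 + 0.0703·51 + 1.1445·8 = 40.2349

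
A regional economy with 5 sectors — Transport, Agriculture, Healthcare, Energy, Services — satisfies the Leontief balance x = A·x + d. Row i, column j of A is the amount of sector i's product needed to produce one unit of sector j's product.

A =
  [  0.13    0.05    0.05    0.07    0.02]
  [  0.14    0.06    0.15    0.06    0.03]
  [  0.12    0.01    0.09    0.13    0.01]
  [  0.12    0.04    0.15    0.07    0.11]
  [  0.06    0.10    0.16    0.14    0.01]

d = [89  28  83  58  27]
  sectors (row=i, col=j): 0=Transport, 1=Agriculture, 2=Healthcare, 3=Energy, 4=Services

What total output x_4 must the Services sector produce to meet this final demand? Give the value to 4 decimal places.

78.7017

Form M = I − A:
  [  0.87   -0.05   -0.05   -0.07   -0.02]
  [ -0.14    0.94   -0.15   -0.06   -0.03]
  [ -0.12   -0.01    0.91   -0.13   -0.01]
  [ -0.12   -0.04   -0.15    0.93   -0.11]
  [ -0.06   -0.10   -0.16   -0.14    0.99]
Leontief inverse L = M⁻¹:
  [  1.1943    0.0738    0.1039    0.1152    0.0402]
  [  0.2272    1.0894    0.2224    0.1266    0.0539]
  [  0.1922    0.0342    1.1518    0.1832    0.0369]
  [  0.2134    0.0774    0.2381    1.1502    0.1369]
  [  0.1566    0.1310    0.2486    0.2120    1.0433]
Total output x = L · d:
  x_0 = 1.1943·89 + 0.0738·28 + 0.1039·83 + 0.1152·58 + 0.0402·27 = 124.7476
  x_1 = 0.2272·89 + 1.0894·28 + 0.2224·83 + 0.1266·58 + 0.0539·27 = 77.9771
  x_2 = 0.1922·89 + 0.0342·28 + 1.1518·83 + 0.1832·58 + 0.0369·27 = 125.2853
  x_3 = 0.2134·89 + 0.0774·28 + 0.2381·83 + 1.1502·58 + 0.1369·27 = 111.3320
  x_4 = 0.1566·89 + 0.1310·28 + 0.2486·83 + 0.2120·58 + 1.0433·27 = 78.7017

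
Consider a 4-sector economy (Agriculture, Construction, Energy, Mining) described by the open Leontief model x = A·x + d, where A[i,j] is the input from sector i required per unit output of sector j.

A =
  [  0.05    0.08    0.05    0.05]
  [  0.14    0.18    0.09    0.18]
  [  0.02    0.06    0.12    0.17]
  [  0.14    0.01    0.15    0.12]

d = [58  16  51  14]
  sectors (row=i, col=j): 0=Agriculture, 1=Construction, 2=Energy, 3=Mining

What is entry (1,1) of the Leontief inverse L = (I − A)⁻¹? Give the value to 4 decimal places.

Form M = I − A:
  [  0.95   -0.08   -0.05   -0.05]
  [ -0.14    0.82   -0.09   -0.18]
  [ -0.02   -0.06    0.88   -0.17]
  [ -0.14   -0.01   -0.15    0.88]
Leontief inverse L = M⁻¹:
  [  1.0864    0.1139    0.0909    0.1026]
  [  0.2354    1.2605    0.1949    0.3089]
  [  0.0772    0.0980    1.1943    0.2551]
  [  0.1887    0.0492    0.2202    1.1997]
Total output x = L · d:
  x_0 = 1.0864·58 + 0.1139·16 + 0.0909·51 + 0.1026·14 = 70.9063
  x_1 = 0.2354·58 + 1.2605·16 + 0.1949·51 + 0.3089·14 = 48.0859
  x_2 = 0.0772·58 + 0.0980·16 + 1.1943·51 + 0.2551·14 = 70.5250
  x_3 = 0.1887·58 + 0.0492·16 + 0.2202·51 + 1.1997·14 = 39.7574

L[1,1] = 1.2605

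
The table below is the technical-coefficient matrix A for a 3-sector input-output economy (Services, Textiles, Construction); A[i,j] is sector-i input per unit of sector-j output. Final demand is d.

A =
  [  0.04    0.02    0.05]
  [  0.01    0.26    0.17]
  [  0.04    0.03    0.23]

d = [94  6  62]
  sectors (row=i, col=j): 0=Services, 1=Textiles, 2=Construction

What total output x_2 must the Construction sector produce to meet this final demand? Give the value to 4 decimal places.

87.0225

Form M = I − A:
  [  0.96   -0.02   -0.05]
  [ -0.01    0.74   -0.17]
  [ -0.04   -0.03    0.77]
Leontief inverse L = M⁻¹:
  [  1.0451    0.0313    0.0748]
  [  0.0268    1.3644    0.3030]
  [  0.0553    0.0548    1.3144]
Total output x = L · d:
  x_0 = 1.0451·94 + 0.0313·6 + 0.0748·62 = 103.0635
  x_1 = 0.0268·94 + 1.3644·6 + 0.3030·62 = 29.4925
  x_2 = 0.0553·94 + 0.0548·6 + 1.3144·62 = 87.0225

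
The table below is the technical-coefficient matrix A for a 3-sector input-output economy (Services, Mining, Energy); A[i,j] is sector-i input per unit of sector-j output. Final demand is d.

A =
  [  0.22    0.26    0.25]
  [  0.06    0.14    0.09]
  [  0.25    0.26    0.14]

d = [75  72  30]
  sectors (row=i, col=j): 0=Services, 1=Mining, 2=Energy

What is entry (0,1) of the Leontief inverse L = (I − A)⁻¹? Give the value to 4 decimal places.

L[0,1] = 0.5991

Form M = I − A:
  [  0.78   -0.26   -0.25]
  [ -0.06    0.86   -0.09]
  [ -0.25   -0.26    0.86]
Leontief inverse L = M⁻¹:
  [  1.4868    0.5991    0.4949]
  [  0.1538    1.2628    0.1769]
  [  0.4787    0.5559    1.3601]
Total output x = L · d:
  x_0 = 1.4868·75 + 0.5991·72 + 0.4949·30 = 169.4889
  x_1 = 0.1538·75 + 1.2628·72 + 0.1769·30 = 107.7620
  x_2 = 0.4787·75 + 0.5559·72 + 1.3601·30 = 116.7330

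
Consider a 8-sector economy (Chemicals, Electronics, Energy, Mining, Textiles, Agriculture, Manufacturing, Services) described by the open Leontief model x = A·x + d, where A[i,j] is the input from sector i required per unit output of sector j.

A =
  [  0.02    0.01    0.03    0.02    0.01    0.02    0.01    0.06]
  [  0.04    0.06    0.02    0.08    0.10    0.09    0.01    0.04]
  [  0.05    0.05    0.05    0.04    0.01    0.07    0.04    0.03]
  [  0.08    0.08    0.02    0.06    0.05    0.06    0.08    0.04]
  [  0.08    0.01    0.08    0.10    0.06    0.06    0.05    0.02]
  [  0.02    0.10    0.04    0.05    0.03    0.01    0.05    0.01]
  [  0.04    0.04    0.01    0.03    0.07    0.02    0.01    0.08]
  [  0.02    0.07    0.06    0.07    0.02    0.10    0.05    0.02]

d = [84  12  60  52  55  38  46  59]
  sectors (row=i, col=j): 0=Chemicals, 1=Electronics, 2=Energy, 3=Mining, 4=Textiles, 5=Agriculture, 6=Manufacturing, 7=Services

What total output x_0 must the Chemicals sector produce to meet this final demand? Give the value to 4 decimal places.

98.9591

Form M = I − A:
  [  0.98   -0.01   -0.03   -0.02   -0.01   -0.02   -0.01   -0.06]
  [ -0.04    0.94   -0.02   -0.08   -0.10   -0.09   -0.01   -0.04]
  [ -0.05   -0.05    0.95   -0.04   -0.01   -0.07   -0.04   -0.03]
  [ -0.08   -0.08   -0.02    0.94   -0.05   -0.06   -0.08   -0.04]
  [ -0.08   -0.01   -0.08   -0.10    0.94   -0.06   -0.05   -0.02]
  [ -0.02   -0.10   -0.04   -0.05   -0.03    0.99   -0.05   -0.01]
  [ -0.04   -0.04   -0.01   -0.03   -0.07   -0.02    0.99   -0.08]
  [ -0.02   -0.07   -0.06   -0.07   -0.02   -0.10   -0.05    0.98]
Leontief inverse L = M⁻¹:
  [  1.0313    0.0265    0.0418    0.0360    0.0204    0.0371    0.0217    0.0695]
  [  0.0739    1.0992    0.0491    0.1242    0.1333    0.1277    0.0402    0.0633]
  [  0.0714    0.0802    1.0686    0.0680    0.0328    0.0966    0.0593    0.0496]
  [  0.1117    0.1183    0.0460    1.1010    0.0853    0.0973    0.1059    0.0694]
  [  0.1136    0.0472    0.1070    0.1379    1.0885    0.0949    0.0793    0.0474]
  [  0.0439    0.1266    0.0570    0.0799    0.0576    1.0393    0.0674    0.0301]
  [  0.0616    0.0646    0.0313    0.0605    0.0914    0.0491    1.0295    0.0962]
  [  0.0486    0.1096    0.0827    0.1065    0.0508    0.1332    0.0755    1.0433]
Total output x = L · d:
  x_0 = 1.0313·84 + 0.0265·12 + 0.0418·60 + 0.0360·52 + 0.0204·55 + 0.0371·38 + 0.0217·46 + 0.0695·59 = 98.9591
  x_1 = 0.0739·84 + 1.0992·12 + 0.0491·60 + 0.1242·52 + 0.1333·55 + 0.1277·38 + 0.0402·46 + 0.0633·59 = 46.5717
  x_2 = 0.0714·84 + 0.0802·12 + 1.0686·60 + 0.0680·52 + 0.0328·55 + 0.0966·38 + 0.0593·46 + 0.0496·59 = 85.7485
  x_3 = 0.1117·84 + 0.1183·12 + 0.0460·60 + 1.1010·52 + 0.0853·55 + 0.0973·38 + 0.1059·46 + 0.0694·59 = 88.1704
  x_4 = 0.1136·84 + 0.0472·12 + 0.1070·60 + 0.1379·52 + 1.0885·55 + 0.0949·38 + 0.0793·46 + 0.0474·59 = 93.6158
  x_5 = 0.0439·84 + 0.1266·12 + 0.0570·60 + 0.0799·52 + 0.0576·55 + 1.0393·38 + 0.0674·46 + 0.0301·59 = 60.3190
  x_6 = 0.0616·84 + 0.0646·12 + 0.0313·60 + 0.0605·52 + 0.0914·55 + 0.0491·38 + 1.0295·46 + 0.0962·59 = 70.8947
  x_7 = 0.0486·84 + 0.1096·12 + 0.0827·60 + 0.1065·52 + 0.0508·55 + 0.1332·38 + 0.0755·46 + 1.0433·59 = 88.7806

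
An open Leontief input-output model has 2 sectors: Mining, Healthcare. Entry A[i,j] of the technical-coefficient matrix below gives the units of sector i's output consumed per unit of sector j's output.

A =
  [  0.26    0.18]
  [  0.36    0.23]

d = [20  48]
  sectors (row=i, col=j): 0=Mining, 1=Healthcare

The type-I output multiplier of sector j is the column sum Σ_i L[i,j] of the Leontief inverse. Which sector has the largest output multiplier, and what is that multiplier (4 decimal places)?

Mining (2.2376)

Form M = I − A:
  [  0.74   -0.18]
  [ -0.36    0.77]
Leontief inverse L = M⁻¹:
  [  1.5248    0.3564]
  [  0.7129    1.4653]
Total output x = L · d:
  x_0 = 1.5248·20 + 0.3564·48 = 47.6040
  x_1 = 0.7129·20 + 1.4653·48 = 84.5941
Output multipliers (column sums of L):
  Mining: 2.2376
  Healthcare: 1.8218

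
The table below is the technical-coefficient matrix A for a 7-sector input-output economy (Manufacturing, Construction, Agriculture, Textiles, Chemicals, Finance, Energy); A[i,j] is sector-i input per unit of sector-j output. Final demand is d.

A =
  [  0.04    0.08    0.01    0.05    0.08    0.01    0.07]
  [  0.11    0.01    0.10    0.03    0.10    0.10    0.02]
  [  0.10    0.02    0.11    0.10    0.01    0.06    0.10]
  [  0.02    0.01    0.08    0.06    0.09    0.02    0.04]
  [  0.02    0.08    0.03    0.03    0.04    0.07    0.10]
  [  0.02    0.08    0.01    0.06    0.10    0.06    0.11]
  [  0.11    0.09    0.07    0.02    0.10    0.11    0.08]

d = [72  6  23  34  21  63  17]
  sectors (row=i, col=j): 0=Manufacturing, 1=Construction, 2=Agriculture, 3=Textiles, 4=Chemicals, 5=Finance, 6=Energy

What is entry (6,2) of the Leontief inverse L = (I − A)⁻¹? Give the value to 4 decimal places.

L[6,2] = 0.1243

Form M = I − A:
  [  0.96   -0.08   -0.01   -0.05   -0.08   -0.01   -0.07]
  [ -0.11    0.99   -0.10   -0.03   -0.10   -0.10   -0.02]
  [ -0.10   -0.02    0.89   -0.10   -0.01   -0.06   -0.10]
  [ -0.02   -0.01   -0.08    0.94   -0.09   -0.02   -0.04]
  [ -0.02   -0.08   -0.03   -0.03    0.96   -0.07   -0.10]
  [ -0.02   -0.08   -0.01   -0.06   -0.10    0.94   -0.11]
  [ -0.11   -0.09   -0.07   -0.02   -0.10   -0.11    0.92]
Leontief inverse L = M⁻¹:
  [  1.0775    0.1132    0.0453    0.0754    0.1261    0.0505    0.1124]
  [  0.1539    1.0585    0.1410    0.0732    0.1558    0.1467    0.0877]
  [  0.1551    0.0678    1.1632    0.1472    0.0750    0.1114    0.1676]
  [  0.0527    0.0399    0.1146    1.0894    0.1264    0.0547    0.0850]
  [  0.0646    0.1189    0.0696    0.0603    1.0938    0.1181    0.1507]
  [  0.0680    0.1261    0.0546    0.0934    0.1619    1.1153    0.1689]
  [  0.1720    0.1511    0.1243    0.0688    0.1770    0.1762    1.1601]
Total output x = L · d:
  x_0 = 1.0775·72 + 0.1132·6 + 0.0453·23 + 0.0754·34 + 0.1261·21 + 0.0505·63 + 0.1124·17 = 89.6055
  x_1 = 0.1539·72 + 1.0585·6 + 0.1410·23 + 0.0732·34 + 0.1558·21 + 0.1467·63 + 0.0877·17 = 37.1649
  x_2 = 0.1551·72 + 0.0678·6 + 1.1632·23 + 0.1472·34 + 0.0750·21 + 0.1114·63 + 0.1676·17 = 54.7745
  x_3 = 0.0527·72 + 0.0399·6 + 0.1146·23 + 1.0894·34 + 0.1264·21 + 0.0547·63 + 0.0850·17 = 51.2538
  x_4 = 0.0646·72 + 0.1189·6 + 0.0696·23 + 0.0603·34 + 1.0938·21 + 0.1181·63 + 0.1507·17 = 41.9921
  x_5 = 0.0680·72 + 0.1261·6 + 0.0546·23 + 0.0934·34 + 0.1619·21 + 1.1153·63 + 0.1689·17 = 86.6179
  x_6 = 0.1720·72 + 0.1511·6 + 0.1243·23 + 0.0688·34 + 0.1770·21 + 0.1762·63 + 1.1601·17 = 53.0303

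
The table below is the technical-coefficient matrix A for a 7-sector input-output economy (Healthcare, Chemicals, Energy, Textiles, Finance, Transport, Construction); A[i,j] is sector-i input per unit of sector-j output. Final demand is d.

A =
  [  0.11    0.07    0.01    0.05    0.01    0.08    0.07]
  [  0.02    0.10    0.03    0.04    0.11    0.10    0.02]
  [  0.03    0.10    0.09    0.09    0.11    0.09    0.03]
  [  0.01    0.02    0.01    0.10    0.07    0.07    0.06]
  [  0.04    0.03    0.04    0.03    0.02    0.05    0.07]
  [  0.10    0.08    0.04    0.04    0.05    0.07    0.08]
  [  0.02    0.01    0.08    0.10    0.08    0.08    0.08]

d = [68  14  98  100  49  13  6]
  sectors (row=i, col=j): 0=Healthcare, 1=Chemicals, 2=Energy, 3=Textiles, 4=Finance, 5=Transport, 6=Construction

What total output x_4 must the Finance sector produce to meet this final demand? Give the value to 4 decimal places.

70.6835

Form M = I − A:
  [  0.89   -0.07   -0.01   -0.05   -0.01   -0.08   -0.07]
  [ -0.02    0.90   -0.03   -0.04   -0.11   -0.10   -0.02]
  [ -0.03   -0.10    0.91   -0.09   -0.11   -0.09   -0.03]
  [ -0.01   -0.02   -0.01    0.90   -0.07   -0.07   -0.06]
  [ -0.04   -0.03   -0.04   -0.03    0.98   -0.05   -0.07]
  [ -0.10   -0.08   -0.04   -0.04   -0.05    0.93   -0.08]
  [ -0.02   -0.01   -0.08   -0.10   -0.08   -0.08    0.92]
Leontief inverse L = M⁻¹:
  [  1.1481    0.1100    0.0352    0.0923    0.0506    0.1333    0.1124]
  [  0.0539    1.1428    0.0579    0.0783    0.1537    0.1525    0.0609]
  [  0.0705    0.1547    1.1280    0.1454    0.1699    0.1590    0.0817]
  [  0.0341    0.0459    0.0323    1.1373    0.1039    0.1105    0.0963]
  [  0.0634    0.0571    0.0621    0.0623    1.0515    0.0874    0.0998]
  [  0.1406    0.1261    0.0719    0.0883    0.0980    1.1307    0.1273]
  [  0.0531    0.0492    0.1146    0.1522    0.1288    0.1363    1.1274]
Total output x = L · d:
  x_0 = 1.1481·68 + 0.1100·14 + 0.0352·98 + 0.0923·100 + 0.0506·49 + 0.1333·13 + 0.1124·6 = 97.1764
  x_1 = 0.0539·68 + 1.1428·14 + 0.0579·98 + 0.0783·100 + 0.1537·49 + 0.1525·13 + 0.0609·6 = 43.0482
  x_2 = 0.0705·68 + 0.1547·14 + 1.1280·98 + 0.1454·100 + 0.1699·49 + 0.1590·13 + 0.0817·6 = 142.9251
  x_3 = 0.0341·68 + 0.0459·14 + 0.0323·98 + 1.1373·100 + 0.1039·49 + 0.1105·13 + 0.0963·6 = 126.9649
  x_4 = 0.0634·68 + 0.0571·14 + 0.0621·98 + 0.0623·100 + 1.0515·49 + 0.0874·13 + 0.0998·6 = 70.6835
  x_5 = 0.1406·68 + 0.1261·14 + 0.0719·98 + 0.0883·100 + 0.0980·49 + 1.1307·13 + 0.1273·6 = 47.4620
  x_6 = 0.0531·68 + 0.0492·14 + 0.1146·98 + 0.1522·100 + 0.1288·49 + 0.1363·13 + 1.1274·6 = 45.6045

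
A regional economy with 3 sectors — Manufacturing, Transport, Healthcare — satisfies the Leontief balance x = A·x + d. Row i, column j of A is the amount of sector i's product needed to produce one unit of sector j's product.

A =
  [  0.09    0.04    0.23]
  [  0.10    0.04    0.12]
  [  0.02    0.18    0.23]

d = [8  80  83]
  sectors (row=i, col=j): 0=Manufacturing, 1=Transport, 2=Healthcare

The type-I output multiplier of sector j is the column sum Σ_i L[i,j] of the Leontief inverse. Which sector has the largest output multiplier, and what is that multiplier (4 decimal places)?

Form M = I − A:
  [  0.91   -0.04   -0.23]
  [ -0.10    0.96   -0.12]
  [ -0.02   -0.18    0.77]
Leontief inverse L = M⁻¹:
  [  1.1190    0.1126    0.3518]
  [  0.1238    1.0855    0.2061]
  [  0.0580    0.2567    1.3560]
Total output x = L · d:
  x_0 = 1.1190·8 + 0.1126·80 + 0.3518·83 = 47.1579
  x_1 = 0.1238·8 + 1.0855·80 + 0.2061·83 = 104.9392
  x_2 = 0.0580·8 + 0.2567·80 + 1.3560·83 = 133.5483
Output multipliers (column sums of L):
  Manufacturing: 1.3008
  Transport: 1.4547
  Healthcare: 1.9140

Healthcare (1.9140)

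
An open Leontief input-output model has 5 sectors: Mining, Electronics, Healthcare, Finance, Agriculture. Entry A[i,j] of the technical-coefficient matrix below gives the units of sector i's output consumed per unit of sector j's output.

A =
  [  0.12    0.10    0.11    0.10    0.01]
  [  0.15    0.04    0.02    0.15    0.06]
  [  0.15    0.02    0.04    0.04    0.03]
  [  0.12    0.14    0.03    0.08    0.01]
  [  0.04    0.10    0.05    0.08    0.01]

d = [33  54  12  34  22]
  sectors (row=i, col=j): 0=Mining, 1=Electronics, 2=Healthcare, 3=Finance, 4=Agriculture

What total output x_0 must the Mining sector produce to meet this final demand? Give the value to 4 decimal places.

Form M = I − A:
  [  0.88   -0.10   -0.11   -0.10   -0.01]
  [ -0.15    0.96   -0.02   -0.15   -0.06]
  [ -0.15   -0.02    0.96   -0.04   -0.03]
  [ -0.12   -0.14   -0.03    0.92   -0.01]
  [ -0.04   -0.10   -0.05   -0.08    0.99]
Leontief inverse L = M⁻¹:
  [  1.2123    0.1565    0.1488    0.1662    0.0279]
  [  0.2313    1.1059    0.0601    0.2144    0.0733]
  [  0.2057    0.0598    1.0711    0.0821    0.0390]
  [  0.2011    0.1921    0.0643    1.1453    0.0272]
  [  0.0990    0.1366    0.0714    0.1251    1.0228]
Total output x = L · d:
  x_0 = 1.2123·33 + 0.1565·54 + 0.1488·12 + 0.1662·34 + 0.0279·22 = 56.5110
  x_1 = 0.2313·33 + 1.1059·54 + 0.0601·12 + 0.2144·34 + 0.0733·22 = 76.9797
  x_2 = 0.2057·33 + 0.0598·54 + 1.0711·12 + 0.0821·34 + 0.0390·22 = 26.5174
  x_3 = 0.2011·33 + 0.1921·54 + 0.0643·12 + 1.1453·34 + 0.0272·22 = 57.3223
  x_4 = 0.0990·33 + 0.1366·54 + 0.0714·12 + 0.1251·34 + 1.0228·22 = 38.2526

56.5110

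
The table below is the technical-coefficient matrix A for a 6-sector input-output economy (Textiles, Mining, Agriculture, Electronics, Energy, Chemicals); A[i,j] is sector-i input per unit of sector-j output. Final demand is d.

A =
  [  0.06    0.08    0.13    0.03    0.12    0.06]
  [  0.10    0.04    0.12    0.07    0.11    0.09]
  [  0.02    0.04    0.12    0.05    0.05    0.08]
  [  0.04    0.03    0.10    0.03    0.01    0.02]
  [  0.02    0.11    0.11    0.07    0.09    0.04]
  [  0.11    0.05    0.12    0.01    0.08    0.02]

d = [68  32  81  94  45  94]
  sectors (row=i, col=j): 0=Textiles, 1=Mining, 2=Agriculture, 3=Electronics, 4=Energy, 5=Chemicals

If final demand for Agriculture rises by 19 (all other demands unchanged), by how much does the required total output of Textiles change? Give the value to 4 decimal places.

Form M = I − A:
  [  0.94   -0.08   -0.13   -0.03   -0.12   -0.06]
  [ -0.10    0.96   -0.12   -0.07   -0.11   -0.09]
  [ -0.02   -0.04    0.88   -0.05   -0.05   -0.08]
  [ -0.04   -0.03   -0.10    0.97   -0.01   -0.02]
  [ -0.02   -0.11   -0.11   -0.07    0.91   -0.04]
  [ -0.11   -0.05   -0.12   -0.01   -0.08    0.98]
Leontief inverse L = M⁻¹:
  [  1.1018    0.1300    0.2259    0.0694    0.1836    0.1067]
  [  0.1456    1.0940    0.2239    0.1092    0.1770    0.1371]
  [  0.0513    0.0725    1.1892    0.0759    0.0916    0.1122]
  [  0.0588    0.0501    0.1450    1.0470    0.0371    0.0429]
  [  0.0588    0.1518    0.1957    0.1063    1.1442    0.0824]
  [  0.1428    0.0922    0.1999    0.0420    0.1346    1.0603]
Total output x = L · d:
  x_0 = 1.1018·68 + 0.1300·32 + 0.2259·81 + 0.0694·94 + 0.1836·45 + 0.1067·94 = 122.2033
  x_1 = 0.1456·68 + 1.0940·32 + 0.2239·81 + 0.1092·94 + 0.1770·45 + 0.1371·94 = 94.1604
  x_2 = 0.0513·68 + 0.0725·32 + 1.1892·81 + 0.0759·94 + 0.0916·45 + 0.1122·94 = 123.9339
  x_3 = 0.0588·68 + 0.0501·32 + 0.1450·81 + 1.0470·94 + 0.0371·45 + 0.0429·94 = 121.4599
  x_4 = 0.0588·68 + 0.1518·32 + 0.1957·81 + 0.1063·94 + 1.1442·45 + 0.0824·94 = 93.9313
  x_5 = 0.1428·68 + 0.0922·32 + 0.1999·81 + 0.0420·94 + 0.1346·45 + 1.0603·94 = 138.5220
Δx_0 = L[0,2] · Δd_2 = 0.2259 · 19 = 4.2919

4.2919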